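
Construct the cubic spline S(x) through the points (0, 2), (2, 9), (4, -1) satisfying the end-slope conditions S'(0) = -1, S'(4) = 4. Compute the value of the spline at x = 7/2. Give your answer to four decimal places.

-0.7383

Let σ_i = S''(x_i). Step sizes h_i = 2, 2; slopes of the chords Δ_i = (y_(i+1) - y_i)/h_i = 7/2, -5.
  2·σ_0 + 8·σ_1 + 2·σ_2 = 6(Δ_1 - Δ_0) = -51
Clamped end conditions give two more equations: 2h_0·σ_0 + h_0·σ_1 = 6(Δ_0 - S'(0)) = 27 and h_1·σ_1 + 2h_1·σ_2 = 6(S'(4) - Δ_1) = 54.
Hence σ_0 = 115/8, σ_1 = -61/4, σ_2 = 169/8.
On [2, 4], S(x) = 9 - 15/8·(x - 2) - 61/8·(x - 2)² + 97/32·(x - 2)³.
With (x - 2) = 3/2: S(7/2) = -189/256.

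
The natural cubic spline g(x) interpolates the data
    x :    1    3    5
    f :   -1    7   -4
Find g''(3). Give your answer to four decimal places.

Let M_i = g''(x_i). Step sizes h_i = 2, 2; slopes of the chords Δ_i = (y_(i+1) - y_i)/h_i = 4, -11/2.
  2·M_0 + 8·M_1 + 2·M_2 = 6(Δ_1 - Δ_0) = -57
Natural end conditions: M_0 = M_2 = 0.
Solving the tridiagonal system: M_0 = 0, M_1 = -57/8, M_2 = 0.

-7.1250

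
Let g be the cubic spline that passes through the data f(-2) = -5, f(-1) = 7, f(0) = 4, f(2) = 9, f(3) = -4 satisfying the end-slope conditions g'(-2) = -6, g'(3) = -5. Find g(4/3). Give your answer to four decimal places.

Put σ_i = g'' at the i-th knot. Here h = (1, 1, 2, 1) and Δ = (12, -3, 5/2, -13), so the interior equations h_(i-1)·σ_(i-1) + 2(h_(i-1)+h_i)·σ_i + h_i·σ_(i+1) = 6(Δ_i − Δ_(i-1)) read
  1·σ_0 + 4·σ_1 + 1·σ_2 = 6(Δ_1 - Δ_0) = -90
  1·σ_1 + 6·σ_2 + 2·σ_3 = 6(Δ_2 - Δ_1) = 33
  2·σ_2 + 6·σ_3 + 1·σ_4 = 6(Δ_3 - Δ_2) = -93
Clamped end conditions give two more equations: 2h_0·σ_0 + h_0·σ_1 = 6(Δ_0 - g'(-2)) = 108 and h_3·σ_3 + 2h_3·σ_4 = 6(g'(3) - Δ_3) = 48.
Hence σ_0 = 9973/128, σ_1 = -3061/64, σ_2 = 2995/128, σ_3 = -953/32, σ_4 = 2489/64.
On [0, 2], g(x) = 4 - 203/64·x + 2995/256·x² - 2269/512·x³.
With x = 4/3: g(4/3) = 1087/108.

10.0648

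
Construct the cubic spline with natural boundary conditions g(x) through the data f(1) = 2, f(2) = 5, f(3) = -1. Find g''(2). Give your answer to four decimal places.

-13.5000

Let σ_i = g''(x_i). Step sizes h_i = 1, 1; slopes of the chords Δ_i = (y_(i+1) - y_i)/h_i = 3, -6.
  1·σ_0 + 4·σ_1 + 1·σ_2 = 6(Δ_1 - Δ_0) = -54
Natural end conditions: σ_0 = σ_2 = 0.
Solving the tridiagonal system: σ_0 = 0, σ_1 = -27/2, σ_2 = 0.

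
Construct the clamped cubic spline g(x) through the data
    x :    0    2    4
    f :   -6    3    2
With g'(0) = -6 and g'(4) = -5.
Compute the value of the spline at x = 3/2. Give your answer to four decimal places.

-0.5859

Let m_i = g''(x_i). Step sizes h_i = 2, 2; slopes of the chords Δ_i = (y_(i+1) - y_i)/h_i = 9/2, -1/2.
  2·m_0 + 8·m_1 + 2·m_2 = 6(Δ_1 - Δ_0) = -30
Clamped end conditions give two more equations: 2h_0·m_0 + h_0·m_1 = 6(Δ_0 - g'(0)) = 63 and h_1·m_1 + 2h_1·m_2 = 6(g'(4) - Δ_1) = -27.
Hence m_0 = 79/4, m_1 = -8, m_2 = -11/4.
On [0, 2], g(x) = -6 - 6·x + 79/8·x² - 37/16·x³.
With x = 3/2: g(3/2) = -75/128.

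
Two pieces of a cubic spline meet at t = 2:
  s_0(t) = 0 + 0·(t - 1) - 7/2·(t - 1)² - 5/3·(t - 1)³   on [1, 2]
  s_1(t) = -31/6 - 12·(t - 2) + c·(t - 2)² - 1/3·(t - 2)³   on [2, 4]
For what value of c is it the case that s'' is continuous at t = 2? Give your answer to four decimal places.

s_0''(t) = -7 - 10·(t - 1), so s_0''(2) = -17. On the right, s_1''(2) = 2c, so c = -17/2.

-8.5000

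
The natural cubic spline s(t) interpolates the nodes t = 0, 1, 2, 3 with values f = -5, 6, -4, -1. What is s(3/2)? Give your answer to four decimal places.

1.6000

Let σ_i = s''(x_i). Step sizes h_i = 1, 1, 1; slopes of the chords Δ_i = (y_(i+1) - y_i)/h_i = 11, -10, 3.
  1·σ_0 + 4·σ_1 + 1·σ_2 = 6(Δ_1 - Δ_0) = -126
  1·σ_1 + 4·σ_2 + 1·σ_3 = 6(Δ_2 - Δ_1) = 78
Natural end conditions: σ_0 = σ_3 = 0.
Forward elimination and back-substitution give σ_0 = 0, σ_1 = -194/5, σ_2 = 146/5, σ_3 = 0.
On [1, 2], s(t) = 6 - 29/15·(t - 1) - 97/5·(t - 1)² + 34/3·(t - 1)³.
With (t - 1) = 1/2: s(3/2) = 8/5.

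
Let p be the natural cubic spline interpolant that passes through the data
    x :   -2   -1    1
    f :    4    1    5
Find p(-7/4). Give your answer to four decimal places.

Let m_i = p''(x_i). Step sizes h_i = 1, 2; slopes of the chords Δ_i = (y_(i+1) - y_i)/h_i = -3, 2.
  1·m_0 + 6·m_1 + 2·m_2 = 6(Δ_1 - Δ_0) = 30
Natural end conditions: m_0 = m_2 = 0.
Solving: m_0 = 0, m_1 = 5, m_2 = 0.
On [-2, -1], p(x) = 4 - 23/6·(x + 2) + 0·(x + 2)² + 5/6·(x + 2)³.
With (x + 2) = 1/4: p(-7/4) = 391/128.

3.0547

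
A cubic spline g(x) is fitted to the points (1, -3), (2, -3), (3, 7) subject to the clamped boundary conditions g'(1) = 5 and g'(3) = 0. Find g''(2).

35

Put M_i = g'' at the i-th knot. Here h = (1, 1) and Δ = (0, 10), so the interior equations h_(i-1)·M_(i-1) + 2(h_(i-1)+h_i)·M_i + h_i·M_(i+1) = 6(Δ_i − Δ_(i-1)) read
  1·M_0 + 4·M_1 + 1·M_2 = 6(Δ_1 - Δ_0) = 60
Clamped end conditions give two more equations: 2h_0·M_0 + h_0·M_1 = 6(Δ_0 - g'(1)) = -30 and h_1·M_1 + 2h_1·M_2 = 6(g'(3) - Δ_1) = -60.
Solving the tridiagonal system: M_0 = -65/2, M_1 = 35, M_2 = -95/2.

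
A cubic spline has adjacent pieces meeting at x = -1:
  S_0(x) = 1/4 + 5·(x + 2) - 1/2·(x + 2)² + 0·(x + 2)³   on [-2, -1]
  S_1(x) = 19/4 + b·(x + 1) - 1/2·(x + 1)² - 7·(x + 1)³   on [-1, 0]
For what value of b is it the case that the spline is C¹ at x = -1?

4

S_0'(x) = 5 - 1·(x + 2) + 0·(x + 2)², so S_0'(-1) = 4. On the right, S_1'(-1) = b, so b = 4.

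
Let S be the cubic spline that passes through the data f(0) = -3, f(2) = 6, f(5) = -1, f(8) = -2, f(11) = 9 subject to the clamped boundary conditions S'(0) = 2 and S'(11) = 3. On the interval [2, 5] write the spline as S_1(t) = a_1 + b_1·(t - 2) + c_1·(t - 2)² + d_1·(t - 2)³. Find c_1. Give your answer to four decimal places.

-3.0352

With m_i denoting the second derivative at x_i, h_i = 2, 3, 3, 3, and Δ_i = (y_(i+1) − y_i)/h_i = 9/2, -7/3, -1/3, 11/3:
  2·m_0 + 10·m_1 + 3·m_2 = 6(Δ_1 - Δ_0) = -41
  3·m_1 + 12·m_2 + 3·m_3 = 6(Δ_2 - Δ_1) = 12
  3·m_2 + 12·m_3 + 3·m_4 = 6(Δ_3 - Δ_2) = 24
Clamped end conditions give two more equations: 2h_0·m_0 + h_0·m_1 = 6(Δ_0 - S'(0)) = 15 and h_3·m_3 + 2h_3·m_4 = 6(S'(11) - Δ_3) = -4.
Solving: m_0 = 1927/284, m_1 = -431/71, m_2 = 871/426, m_3 = 403/213, m_4 = -229/142.
On [2, 5], with S_1(t) = a_1 + b_1·(t - 2) + c_1·(t - 2)² + d_1·(t - 2)³: c_1 = m_1/2 = -431/142, d_1 = (m_2 - m_1)/(6h_1) = 3457/7668, b_1 = Δ_1 - h_1(2m_1 + m_2)/6 = 771/284.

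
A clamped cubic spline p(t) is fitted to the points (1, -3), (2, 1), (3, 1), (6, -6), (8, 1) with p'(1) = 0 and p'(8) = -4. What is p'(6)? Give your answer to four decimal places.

3.4876

Put m_i = p'' at the i-th knot. Here h = (1, 1, 3, 2) and Δ = (4, 0, -7/3, 7/2), so the interior equations h_(i-1)·m_(i-1) + 2(h_(i-1)+h_i)·m_i + h_i·m_(i+1) = 6(Δ_i − Δ_(i-1)) read
  1·m_0 + 4·m_1 + 1·m_2 = 6(Δ_1 - Δ_0) = -24
  1·m_1 + 8·m_2 + 3·m_3 = 6(Δ_2 - Δ_1) = -14
  3·m_2 + 10·m_3 + 2·m_4 = 6(Δ_3 - Δ_2) = 35
Clamped end conditions give two more equations: 2h_0·m_0 + h_0·m_1 = 6(Δ_0 - p'(1)) = 24 and h_3·m_3 + 2h_3·m_4 = 6(p'(8) - Δ_3) = -45.
Forward elimination and back-substitution give m_0 = 4697/282, m_1 = -1313/141, m_2 = -961/282, m_3 = 1061/141, m_4 = -8467/564.
On [6, 8], p'(t) = b_3 + 2c_3·(t - 6) + 3d_3·(t - 6)² with b_3 = Δ_3 - h_3(2m_3 + m_4)/6 = 1967/564, c_3 = m_3/2 = 1061/282, d_3 = (m_4 - m_3)/(6h_3) = -4237/2256. So p'(6) = 1967/564.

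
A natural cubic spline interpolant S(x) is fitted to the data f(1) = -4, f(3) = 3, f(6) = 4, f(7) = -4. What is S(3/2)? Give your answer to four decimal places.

With m_i denoting the second derivative at x_i, h_i = 2, 3, 1, and Δ_i = (y_(i+1) − y_i)/h_i = 7/2, 1/3, -8:
  2·m_0 + 10·m_1 + 3·m_2 = 6(Δ_1 - Δ_0) = -19
  3·m_1 + 8·m_2 + 1·m_3 = 6(Δ_2 - Δ_1) = -50
Natural end conditions: m_0 = m_3 = 0.
Hence m_0 = 0, m_1 = -2/71, m_2 = -443/71, m_3 = 0.
On [1, 3], S(x) = -4 + 1495/426·(x - 1) + 0·(x - 1)² - 1/426·(x - 1)³.
With (x - 1) = 1/2: S(3/2) = -2551/1136.

-2.2456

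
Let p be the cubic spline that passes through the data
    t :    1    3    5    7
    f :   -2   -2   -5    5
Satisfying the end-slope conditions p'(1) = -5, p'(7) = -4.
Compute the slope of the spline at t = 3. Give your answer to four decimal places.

Let m_i = p''(x_i). Step sizes h_i = 2, 2, 2; slopes of the chords Δ_i = (y_(i+1) - y_i)/h_i = 0, -3/2, 5.
  2·m_0 + 8·m_1 + 2·m_2 = 6(Δ_1 - Δ_0) = -9
  2·m_1 + 8·m_2 + 2·m_3 = 6(Δ_2 - Δ_1) = 39
Clamped end conditions give two more equations: 2h_0·m_0 + h_0·m_1 = 6(Δ_0 - p'(1)) = 30 and h_2·m_2 + 2h_2·m_3 = 6(p'(7) - Δ_2) = -54.
Solving: m_0 = 65/6, m_1 = -20/3, m_2 = 34/3, m_3 = -115/6.
On [3, 5], p'(t) = b_1 + 2c_1·(t - 3) + 3d_1·(t - 3)² with b_1 = Δ_1 - h_1(2m_1 + m_2)/6 = -5/6, c_1 = m_1/2 = -10/3, d_1 = (m_2 - m_1)/(6h_1) = 3/2. So p'(3) = -5/6.

-0.8333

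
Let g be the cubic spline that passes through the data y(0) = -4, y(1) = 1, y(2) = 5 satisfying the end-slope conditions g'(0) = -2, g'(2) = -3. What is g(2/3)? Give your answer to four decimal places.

-1.6296

Let M_i = g''(x_i). Step sizes h_i = 1, 1; slopes of the chords Δ_i = (y_(i+1) - y_i)/h_i = 5, 4.
  1·M_0 + 4·M_1 + 1·M_2 = 6(Δ_1 - Δ_0) = -6
Clamped end conditions give two more equations: 2h_0·M_0 + h_0·M_1 = 6(Δ_0 - g'(0)) = 42 and h_1·M_1 + 2h_1·M_2 = 6(g'(2) - Δ_1) = -42.
Forward elimination and back-substitution give M_0 = 22, M_1 = -2, M_2 = -20.
On [0, 1], g(t) = -4 - 2·t + 11·t² - 4·t³.
With t = 2/3: g(2/3) = -44/27.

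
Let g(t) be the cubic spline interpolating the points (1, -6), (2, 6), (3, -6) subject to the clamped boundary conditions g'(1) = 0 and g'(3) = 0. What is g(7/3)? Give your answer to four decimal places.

2.8889

Put σ_i = g'' at the i-th knot. Here h = (1, 1) and Δ = (12, -12), so the interior equations h_(i-1)·σ_(i-1) + 2(h_(i-1)+h_i)·σ_i + h_i·σ_(i+1) = 6(Δ_i − Δ_(i-1)) read
  1·σ_0 + 4·σ_1 + 1·σ_2 = 6(Δ_1 - Δ_0) = -144
Clamped end conditions give two more equations: 2h_0·σ_0 + h_0·σ_1 = 6(Δ_0 - g'(1)) = 72 and h_1·σ_1 + 2h_1·σ_2 = 6(g'(3) - Δ_1) = 72.
Hence σ_0 = 72, σ_1 = -72, σ_2 = 72.
On [2, 3], g(t) = 6 + 0·(t - 2) - 36·(t - 2)² + 24·(t - 2)³.
With (t - 2) = 1/3: g(7/3) = 26/9.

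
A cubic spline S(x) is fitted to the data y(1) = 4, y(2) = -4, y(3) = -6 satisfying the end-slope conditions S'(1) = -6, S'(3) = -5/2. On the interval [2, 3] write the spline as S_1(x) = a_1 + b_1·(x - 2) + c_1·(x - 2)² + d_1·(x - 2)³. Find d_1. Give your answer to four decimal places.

With m_i denoting the second derivative at x_i, h_i = 1, 1, and Δ_i = (y_(i+1) − y_i)/h_i = -8, -2:
  1·m_0 + 4·m_1 + 1·m_2 = 6(Δ_1 - Δ_0) = 36
Clamped end conditions give two more equations: 2h_0·m_0 + h_0·m_1 = 6(Δ_0 - S'(1)) = -12 and h_1·m_1 + 2h_1·m_2 = 6(S'(3) - Δ_1) = -3.
Forward elimination and back-substitution give m_0 = -53/4, m_1 = 29/2, m_2 = -35/4.
On [2, 3], with S_1(x) = a_1 + b_1·(x - 2) + c_1·(x - 2)² + d_1·(x - 2)³: c_1 = m_1/2 = 29/4, d_1 = (m_2 - m_1)/(6h_1) = -31/8, b_1 = Δ_1 - h_1(2m_1 + m_2)/6 = -43/8.

-3.8750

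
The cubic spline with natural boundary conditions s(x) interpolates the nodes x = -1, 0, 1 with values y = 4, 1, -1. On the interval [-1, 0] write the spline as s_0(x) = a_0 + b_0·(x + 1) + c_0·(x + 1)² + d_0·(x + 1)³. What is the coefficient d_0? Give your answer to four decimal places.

0.2500

Let M_i = s''(x_i). Step sizes h_i = 1, 1; slopes of the chords Δ_i = (y_(i+1) - y_i)/h_i = -3, -2.
  1·M_0 + 4·M_1 + 1·M_2 = 6(Δ_1 - Δ_0) = 6
Natural end conditions: M_0 = M_2 = 0.
Solving the tridiagonal system: M_0 = 0, M_1 = 3/2, M_2 = 0.
On [-1, 0], with s_0(x) = a_0 + b_0·(x + 1) + c_0·(x + 1)² + d_0·(x + 1)³: c_0 = M_0/2 = 0, d_0 = (M_1 - M_0)/(6h_0) = 1/4, b_0 = Δ_0 - h_0(2M_0 + M_1)/6 = -13/4.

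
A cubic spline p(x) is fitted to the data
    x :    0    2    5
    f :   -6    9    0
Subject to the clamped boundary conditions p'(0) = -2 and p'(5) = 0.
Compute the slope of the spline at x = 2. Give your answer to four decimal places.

5.5500

Write σ_i for p''(x_i). With h_i = 2, 3 and divided differences Δ_i = 15/2, -3, the continuity of p' gives the tridiagonal system
  2·σ_0 + 10·σ_1 + 3·σ_2 = 6(Δ_1 - Δ_0) = -63
Clamped end conditions give two more equations: 2h_0·σ_0 + h_0·σ_1 = 6(Δ_0 - p'(0)) = 57 and h_1·σ_1 + 2h_1·σ_2 = 6(p'(5) - Δ_1) = 18.
Forward elimination and back-substitution give σ_0 = 419/20, σ_1 = -67/5, σ_2 = 97/10.
On [2, 5], p'(x) = b_1 + 2c_1·(x - 2) + 3d_1·(x - 2)² with b_1 = Δ_1 - h_1(2σ_1 + σ_2)/6 = 111/20, c_1 = σ_1/2 = -67/10, d_1 = (σ_2 - σ_1)/(6h_1) = 77/60. So p'(2) = 111/20.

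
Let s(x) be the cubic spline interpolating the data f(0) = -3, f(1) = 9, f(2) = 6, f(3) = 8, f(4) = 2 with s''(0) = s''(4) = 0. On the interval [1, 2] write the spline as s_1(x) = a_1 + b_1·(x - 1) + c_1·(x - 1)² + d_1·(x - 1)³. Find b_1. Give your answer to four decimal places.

2.9643

Write m_i for s''(x_i). With h_i = 1, 1, 1, 1 and divided differences Δ_i = 12, -3, 2, -6, the continuity of s' gives the tridiagonal system
  1·m_0 + 4·m_1 + 1·m_2 = 6(Δ_1 - Δ_0) = -90
  1·m_1 + 4·m_2 + 1·m_3 = 6(Δ_2 - Δ_1) = 30
  1·m_2 + 4·m_3 + 1·m_4 = 6(Δ_3 - Δ_2) = -48
Natural end conditions: m_0 = m_4 = 0.
Hence m_0 = 0, m_1 = -759/28, m_2 = 129/7, m_3 = -465/28, m_4 = 0.
On [1, 2], with s_1(x) = a_1 + b_1·(x - 1) + c_1·(x - 1)² + d_1·(x - 1)³: c_1 = m_1/2 = -759/56, d_1 = (m_2 - m_1)/(6h_1) = 425/56, b_1 = Δ_1 - h_1(2m_1 + m_2)/6 = 83/28.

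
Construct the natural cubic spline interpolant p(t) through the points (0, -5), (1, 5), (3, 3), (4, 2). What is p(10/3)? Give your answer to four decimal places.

With M_i denoting the second derivative at x_i, h_i = 1, 2, 1, and Δ_i = (y_(i+1) − y_i)/h_i = 10, -1, -1:
  1·M_0 + 6·M_1 + 2·M_2 = 6(Δ_1 - Δ_0) = -66
  2·M_1 + 6·M_2 + 1·M_3 = 6(Δ_2 - Δ_1) = 0
Natural end conditions: M_0 = M_3 = 0.
Solving the tridiagonal system: M_0 = 0, M_1 = -99/8, M_2 = 33/8, M_3 = 0.
On [3, 4], p(t) = 3 - 19/8·(t - 3) + 33/16·(t - 3)² - 11/16·(t - 3)³.
With (t - 3) = 1/3: p(10/3) = 521/216.

2.4120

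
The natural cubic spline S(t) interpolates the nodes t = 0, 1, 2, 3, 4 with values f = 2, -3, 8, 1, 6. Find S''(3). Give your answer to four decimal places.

28.7143

Write M_i for S''(x_i). With h_i = 1, 1, 1, 1 and divided differences Δ_i = -5, 11, -7, 5, the continuity of S' gives the tridiagonal system
  1·M_0 + 4·M_1 + 1·M_2 = 6(Δ_1 - Δ_0) = 96
  1·M_1 + 4·M_2 + 1·M_3 = 6(Δ_2 - Δ_1) = -108
  1·M_2 + 4·M_3 + 1·M_4 = 6(Δ_3 - Δ_2) = 72
Natural end conditions: M_0 = M_4 = 0.
Solving the tridiagonal system: M_0 = 0, M_1 = 243/7, M_2 = -300/7, M_3 = 201/7, M_4 = 0.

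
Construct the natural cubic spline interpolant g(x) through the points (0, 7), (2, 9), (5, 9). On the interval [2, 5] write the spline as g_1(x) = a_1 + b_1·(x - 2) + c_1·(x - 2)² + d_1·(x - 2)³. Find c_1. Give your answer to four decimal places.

-0.3000

With σ_i denoting the second derivative at x_i, h_i = 2, 3, and Δ_i = (y_(i+1) − y_i)/h_i = 1, 0:
  2·σ_0 + 10·σ_1 + 3·σ_2 = 6(Δ_1 - Δ_0) = -6
Natural end conditions: σ_0 = σ_2 = 0.
Solving: σ_0 = 0, σ_1 = -3/5, σ_2 = 0.
On [2, 5], with g_1(x) = a_1 + b_1·(x - 2) + c_1·(x - 2)² + d_1·(x - 2)³: c_1 = σ_1/2 = -3/10, d_1 = (σ_2 - σ_1)/(6h_1) = 1/30, b_1 = Δ_1 - h_1(2σ_1 + σ_2)/6 = 3/5.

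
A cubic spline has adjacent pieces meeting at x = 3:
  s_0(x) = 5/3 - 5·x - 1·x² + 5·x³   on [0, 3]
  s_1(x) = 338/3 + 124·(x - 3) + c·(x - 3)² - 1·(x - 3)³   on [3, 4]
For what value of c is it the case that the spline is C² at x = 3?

44

s_0''(x) = -2 + 30·x, so s_0''(3) = 88. On the right, s_1''(3) = 2c, so c = 44.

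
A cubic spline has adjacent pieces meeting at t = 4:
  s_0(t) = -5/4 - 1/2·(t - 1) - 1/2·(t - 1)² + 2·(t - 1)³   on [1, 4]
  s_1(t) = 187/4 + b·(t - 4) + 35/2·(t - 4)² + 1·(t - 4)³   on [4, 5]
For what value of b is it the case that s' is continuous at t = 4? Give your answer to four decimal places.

50.5000

s_0'(t) = -1/2 - 1·(t - 1) + 6·(t - 1)², so s_0'(4) = 101/2. On the right, s_1'(4) = b, so b = 101/2.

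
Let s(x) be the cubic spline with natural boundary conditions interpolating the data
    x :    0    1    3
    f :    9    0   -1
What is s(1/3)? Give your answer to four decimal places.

Write M_i for s''(x_i). With h_i = 1, 2 and divided differences Δ_i = -9, -1/2, the continuity of s' gives the tridiagonal system
  1·M_0 + 6·M_1 + 2·M_2 = 6(Δ_1 - Δ_0) = 51
Natural end conditions: M_0 = M_2 = 0.
Hence M_0 = 0, M_1 = 17/2, M_2 = 0.
On [0, 1], s(x) = 9 - 125/12·x + 0·x² + 17/12·x³.
With x = 1/3: s(1/3) = 452/81.

5.5802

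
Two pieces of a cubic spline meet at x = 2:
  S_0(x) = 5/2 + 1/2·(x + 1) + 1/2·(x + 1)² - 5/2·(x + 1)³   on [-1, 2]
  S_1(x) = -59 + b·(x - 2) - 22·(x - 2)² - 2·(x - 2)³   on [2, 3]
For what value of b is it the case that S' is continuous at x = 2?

-64

S_0'(x) = 1/2 + 1·(x + 1) - 15/2·(x + 1)², so S_0'(2) = -64. On the right, S_1'(2) = b, so b = -64.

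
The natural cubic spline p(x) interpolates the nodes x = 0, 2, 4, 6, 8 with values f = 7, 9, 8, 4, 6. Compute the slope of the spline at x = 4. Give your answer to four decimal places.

-1.8125

With σ_i denoting the second derivative at x_i, h_i = 2, 2, 2, 2, and Δ_i = (y_(i+1) − y_i)/h_i = 1, -1/2, -2, 1:
  2·σ_0 + 8·σ_1 + 2·σ_2 = 6(Δ_1 - Δ_0) = -9
  2·σ_1 + 8·σ_2 + 2·σ_3 = 6(Δ_2 - Δ_1) = -9
  2·σ_2 + 8·σ_3 + 2·σ_4 = 6(Δ_3 - Δ_2) = 18
Natural end conditions: σ_0 = σ_4 = 0.
Hence σ_0 = 0, σ_1 = -81/112, σ_2 = -45/28, σ_3 = 297/112, σ_4 = 0.
On [4, 6], p'(x) = b_2 + 2c_2·(x - 4) + 3d_2·(x - 4)² with b_2 = Δ_2 - h_2(2σ_2 + σ_3)/6 = -29/16, c_2 = σ_2/2 = -45/56, d_2 = (σ_3 - σ_2)/(6h_2) = 159/448. So p'(4) = -29/16.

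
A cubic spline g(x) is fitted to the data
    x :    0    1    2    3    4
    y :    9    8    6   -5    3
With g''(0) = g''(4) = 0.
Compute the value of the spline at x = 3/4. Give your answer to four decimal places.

8.0156

Let M_i = g''(x_i). Step sizes h_i = 1, 1, 1, 1; slopes of the chords Δ_i = (y_(i+1) - y_i)/h_i = -1, -2, -11, 8.
  1·M_0 + 4·M_1 + 1·M_2 = 6(Δ_1 - Δ_0) = -6
  1·M_1 + 4·M_2 + 1·M_3 = 6(Δ_2 - Δ_1) = -54
  1·M_2 + 4·M_3 + 1·M_4 = 6(Δ_3 - Δ_2) = 114
Natural end conditions: M_0 = M_4 = 0.
Solving: M_0 = 0, M_1 = 30/7, M_2 = -162/7, M_3 = 240/7, M_4 = 0.
On [0, 1], g(x) = 9 - 12/7·x + 0·x² + 5/7·x³.
With x = 3/4: g(3/4) = 513/64.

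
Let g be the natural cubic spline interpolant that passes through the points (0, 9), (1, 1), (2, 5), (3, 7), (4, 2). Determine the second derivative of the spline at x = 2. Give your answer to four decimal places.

-5.5714

Put σ_i = g'' at the i-th knot. Here h = (1, 1, 1, 1) and Δ = (-8, 4, 2, -5), so the interior equations h_(i-1)·σ_(i-1) + 2(h_(i-1)+h_i)·σ_i + h_i·σ_(i+1) = 6(Δ_i − Δ_(i-1)) read
  1·σ_0 + 4·σ_1 + 1·σ_2 = 6(Δ_1 - Δ_0) = 72
  1·σ_1 + 4·σ_2 + 1·σ_3 = 6(Δ_2 - Δ_1) = -12
  1·σ_2 + 4·σ_3 + 1·σ_4 = 6(Δ_3 - Δ_2) = -42
Natural end conditions: σ_0 = σ_4 = 0.
Forward elimination and back-substitution give σ_0 = 0, σ_1 = 543/28, σ_2 = -39/7, σ_3 = -255/28, σ_4 = 0.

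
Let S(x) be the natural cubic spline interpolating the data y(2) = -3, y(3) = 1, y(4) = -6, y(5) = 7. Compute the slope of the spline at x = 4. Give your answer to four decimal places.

0.8667

Put m_i = S'' at the i-th knot. Here h = (1, 1, 1) and Δ = (4, -7, 13), so the interior equations h_(i-1)·m_(i-1) + 2(h_(i-1)+h_i)·m_i + h_i·m_(i+1) = 6(Δ_i − Δ_(i-1)) read
  1·m_0 + 4·m_1 + 1·m_2 = 6(Δ_1 - Δ_0) = -66
  1·m_1 + 4·m_2 + 1·m_3 = 6(Δ_2 - Δ_1) = 120
Natural end conditions: m_0 = m_3 = 0.
Forward elimination and back-substitution give m_0 = 0, m_1 = -128/5, m_2 = 182/5, m_3 = 0.
On [4, 5], S'(x) = b_2 + 2c_2·(x - 4) + 3d_2·(x - 4)² with b_2 = Δ_2 - h_2(2m_2 + m_3)/6 = 13/15, c_2 = m_2/2 = 91/5, d_2 = (m_3 - m_2)/(6h_2) = -91/15. So S'(4) = 13/15.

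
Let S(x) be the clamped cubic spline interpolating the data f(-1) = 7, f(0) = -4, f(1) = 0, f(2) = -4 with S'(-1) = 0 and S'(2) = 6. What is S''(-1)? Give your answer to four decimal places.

Put m_i = S'' at the i-th knot. Here h = (1, 1, 1) and Δ = (-11, 4, -4), so the interior equations h_(i-1)·m_(i-1) + 2(h_(i-1)+h_i)·m_i + h_i·m_(i+1) = 6(Δ_i − Δ_(i-1)) read
  1·m_0 + 4·m_1 + 1·m_2 = 6(Δ_1 - Δ_0) = 90
  1·m_1 + 4·m_2 + 1·m_3 = 6(Δ_2 - Δ_1) = -48
Clamped end conditions give two more equations: 2h_0·m_0 + h_0·m_1 = 6(Δ_0 - S'(-1)) = -66 and h_2·m_2 + 2h_2·m_3 = 6(S'(2) - Δ_2) = 60.
Solving the tridiagonal system: m_0 = -278/5, m_1 = 226/5, m_2 = -176/5, m_3 = 238/5.

-55.6000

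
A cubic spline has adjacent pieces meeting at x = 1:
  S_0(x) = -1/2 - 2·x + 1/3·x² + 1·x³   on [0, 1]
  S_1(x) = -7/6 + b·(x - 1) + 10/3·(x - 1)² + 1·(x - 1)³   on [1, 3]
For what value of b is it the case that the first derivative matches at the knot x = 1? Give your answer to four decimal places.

1.6667

S_0'(x) = -2 + 2/3·x + 3·x², so S_0'(1) = 5/3. On the right, S_1'(1) = b, so b = 5/3.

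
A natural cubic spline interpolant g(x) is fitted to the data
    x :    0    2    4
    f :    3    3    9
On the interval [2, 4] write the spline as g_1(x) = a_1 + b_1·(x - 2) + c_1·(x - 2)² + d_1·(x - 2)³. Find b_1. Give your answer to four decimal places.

Put σ_i = g'' at the i-th knot. Here h = (2, 2) and Δ = (0, 3), so the interior equations h_(i-1)·σ_(i-1) + 2(h_(i-1)+h_i)·σ_i + h_i·σ_(i+1) = 6(Δ_i − Δ_(i-1)) read
  2·σ_0 + 8·σ_1 + 2·σ_2 = 6(Δ_1 - Δ_0) = 18
Natural end conditions: σ_0 = σ_2 = 0.
Solving: σ_0 = 0, σ_1 = 9/4, σ_2 = 0.
On [2, 4], with g_1(x) = a_1 + b_1·(x - 2) + c_1·(x - 2)² + d_1·(x - 2)³: c_1 = σ_1/2 = 9/8, d_1 = (σ_2 - σ_1)/(6h_1) = -3/16, b_1 = Δ_1 - h_1(2σ_1 + σ_2)/6 = 3/2.

1.5000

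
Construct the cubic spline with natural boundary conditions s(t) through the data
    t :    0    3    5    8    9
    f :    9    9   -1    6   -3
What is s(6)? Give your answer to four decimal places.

1.6467

Let M_i = s''(x_i). Step sizes h_i = 3, 2, 3, 1; slopes of the chords Δ_i = (y_(i+1) - y_i)/h_i = 0, -5, 7/3, -9.
  3·M_0 + 10·M_1 + 2·M_2 = 6(Δ_1 - Δ_0) = -30
  2·M_1 + 10·M_2 + 3·M_3 = 6(Δ_2 - Δ_1) = 44
  3·M_2 + 8·M_3 + 1·M_4 = 6(Δ_3 - Δ_2) = -68
Natural end conditions: M_0 = M_4 = 0.
Solving the tridiagonal system: M_0 = 0, M_1 = -1621/339, M_2 = 3020/339, M_3 = -1338/113, M_4 = 0.
On [5, 8], s(t) = -1 - 74/113·(t - 5) + 1510/339·(t - 5)² - 3517/3051·(t - 5)³.
With (t - 5) = 1: s(6) = 5024/3051.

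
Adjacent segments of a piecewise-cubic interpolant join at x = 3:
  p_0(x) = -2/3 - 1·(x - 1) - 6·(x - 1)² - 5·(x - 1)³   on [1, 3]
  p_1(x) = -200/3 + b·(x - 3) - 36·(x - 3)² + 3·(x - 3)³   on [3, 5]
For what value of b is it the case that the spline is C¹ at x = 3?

p_0'(x) = -1 - 12·(x - 1) - 15·(x - 1)², so p_0'(3) = -85. On the right, p_1'(3) = b, so b = -85.

-85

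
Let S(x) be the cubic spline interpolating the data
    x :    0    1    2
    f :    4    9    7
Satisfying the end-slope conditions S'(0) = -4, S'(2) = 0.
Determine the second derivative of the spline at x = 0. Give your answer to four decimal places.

39.5000

Put M_i = S'' at the i-th knot. Here h = (1, 1) and Δ = (5, -2), so the interior equations h_(i-1)·M_(i-1) + 2(h_(i-1)+h_i)·M_i + h_i·M_(i+1) = 6(Δ_i − Δ_(i-1)) read
  1·M_0 + 4·M_1 + 1·M_2 = 6(Δ_1 - Δ_0) = -42
Clamped end conditions give two more equations: 2h_0·M_0 + h_0·M_1 = 6(Δ_0 - S'(0)) = 54 and h_1·M_1 + 2h_1·M_2 = 6(S'(2) - Δ_1) = 12.
Forward elimination and back-substitution give M_0 = 79/2, M_1 = -25, M_2 = 37/2.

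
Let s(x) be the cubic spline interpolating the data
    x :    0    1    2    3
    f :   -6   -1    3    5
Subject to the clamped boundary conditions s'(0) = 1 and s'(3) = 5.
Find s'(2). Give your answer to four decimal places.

1.7333

With M_i denoting the second derivative at x_i, h_i = 1, 1, 1, and Δ_i = (y_(i+1) − y_i)/h_i = 5, 4, 2:
  1·M_0 + 4·M_1 + 1·M_2 = 6(Δ_1 - Δ_0) = -6
  1·M_1 + 4·M_2 + 1·M_3 = 6(Δ_2 - Δ_1) = -12
Clamped end conditions give two more equations: 2h_0·M_0 + h_0·M_1 = 6(Δ_0 - s'(0)) = 24 and h_2·M_2 + 2h_2·M_3 = 6(s'(3) - Δ_2) = 18.
Solving: M_0 = 208/15, M_1 = -56/15, M_2 = -74/15, M_3 = 172/15.
On [2, 3], s'(x) = b_2 + 2c_2·(x - 2) + 3d_2·(x - 2)² with b_2 = Δ_2 - h_2(2M_2 + M_3)/6 = 26/15, c_2 = M_2/2 = -37/15, d_2 = (M_3 - M_2)/(6h_2) = 41/15. So s'(2) = 26/15.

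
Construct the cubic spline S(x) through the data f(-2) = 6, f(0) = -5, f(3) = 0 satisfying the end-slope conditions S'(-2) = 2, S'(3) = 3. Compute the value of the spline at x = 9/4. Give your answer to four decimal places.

-2.7711

Let M_i = S''(x_i). Step sizes h_i = 2, 3; slopes of the chords Δ_i = (y_(i+1) - y_i)/h_i = -11/2, 5/3.
  2·M_0 + 10·M_1 + 3·M_2 = 6(Δ_1 - Δ_0) = 43
Clamped end conditions give two more equations: 2h_0·M_0 + h_0·M_1 = 6(Δ_0 - S'(-2)) = -45 and h_1·M_1 + 2h_1·M_2 = 6(S'(3) - Δ_1) = 8.
Forward elimination and back-substitution give M_0 = -307/20, M_1 = 41/5, M_2 = -83/30.
On [0, 3], S(x) = -5 - 103/20·x + 41/10·x² - 329/540·x³.
With x = 9/4: S(9/4) = -3547/1280.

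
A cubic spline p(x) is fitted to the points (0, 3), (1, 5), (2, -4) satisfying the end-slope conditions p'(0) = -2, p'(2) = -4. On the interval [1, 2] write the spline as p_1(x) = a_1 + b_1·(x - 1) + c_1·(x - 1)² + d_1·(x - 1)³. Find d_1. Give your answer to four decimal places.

10.2500

With σ_i denoting the second derivative at x_i, h_i = 1, 1, and Δ_i = (y_(i+1) − y_i)/h_i = 2, -9:
  1·σ_0 + 4·σ_1 + 1·σ_2 = 6(Δ_1 - Δ_0) = -66
Clamped end conditions give two more equations: 2h_0·σ_0 + h_0·σ_1 = 6(Δ_0 - p'(0)) = 24 and h_1·σ_1 + 2h_1·σ_2 = 6(p'(2) - Δ_1) = 30.
Forward elimination and back-substitution give σ_0 = 55/2, σ_1 = -31, σ_2 = 61/2.
On [1, 2], with p_1(x) = a_1 + b_1·(x - 1) + c_1·(x - 1)² + d_1·(x - 1)³: c_1 = σ_1/2 = -31/2, d_1 = (σ_2 - σ_1)/(6h_1) = 41/4, b_1 = Δ_1 - h_1(2σ_1 + σ_2)/6 = -15/4.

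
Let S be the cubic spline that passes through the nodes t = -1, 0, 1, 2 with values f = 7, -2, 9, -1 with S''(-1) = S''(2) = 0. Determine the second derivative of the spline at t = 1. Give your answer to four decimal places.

Let m_i = S''(x_i). Step sizes h_i = 1, 1, 1; slopes of the chords Δ_i = (y_(i+1) - y_i)/h_i = -9, 11, -10.
  1·m_0 + 4·m_1 + 1·m_2 = 6(Δ_1 - Δ_0) = 120
  1·m_1 + 4·m_2 + 1·m_3 = 6(Δ_2 - Δ_1) = -126
Natural end conditions: m_0 = m_3 = 0.
Solving: m_0 = 0, m_1 = 202/5, m_2 = -208/5, m_3 = 0.

-41.6000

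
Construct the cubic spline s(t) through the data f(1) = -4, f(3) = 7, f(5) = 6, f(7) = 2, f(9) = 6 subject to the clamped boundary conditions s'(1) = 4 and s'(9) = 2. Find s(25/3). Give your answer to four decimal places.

Let σ_i = s''(x_i). Step sizes h_i = 2, 2, 2, 2; slopes of the chords Δ_i = (y_(i+1) - y_i)/h_i = 11/2, -1/2, -2, 2.
  2·σ_0 + 8·σ_1 + 2·σ_2 = 6(Δ_1 - Δ_0) = -36
  2·σ_1 + 8·σ_2 + 2·σ_3 = 6(Δ_2 - Δ_1) = -9
  2·σ_2 + 8·σ_3 + 2·σ_4 = 6(Δ_3 - Δ_2) = 24
Clamped end conditions give two more equations: 2h_0·σ_0 + h_0·σ_1 = 6(Δ_0 - s'(1)) = 9 and h_3·σ_3 + 2h_3·σ_4 = 6(s'(9) - Δ_3) = 0.
Hence σ_0 = 283/56, σ_1 = -157/28, σ_2 = -5/8, σ_3 = 101/28, σ_4 = -101/56.
On [7, 9], s(t) = 2 + 11/56·(t - 7) + 101/56·(t - 7)² - 101/224·(t - 7)³.
With (t - 7) = 4/3: s(25/3) = 1663/378.

4.3995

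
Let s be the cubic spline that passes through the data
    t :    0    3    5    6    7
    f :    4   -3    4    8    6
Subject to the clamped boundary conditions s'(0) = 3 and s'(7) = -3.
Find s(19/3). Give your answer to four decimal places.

7.8316

With M_i denoting the second derivative at x_i, h_i = 3, 2, 1, 1, and Δ_i = (y_(i+1) − y_i)/h_i = -7/3, 7/2, 4, -2:
  3·M_0 + 10·M_1 + 2·M_2 = 6(Δ_1 - Δ_0) = 35
  2·M_1 + 6·M_2 + 1·M_3 = 6(Δ_2 - Δ_1) = 3
  1·M_2 + 4·M_3 + 1·M_4 = 6(Δ_3 - Δ_2) = -36
Clamped end conditions give two more equations: 2h_0·M_0 + h_0·M_1 = 6(Δ_0 - s'(0)) = -32 and h_3·M_3 + 2h_3·M_4 = 6(s'(7) - Δ_3) = -6.
Solving: M_0 = -2597/312, M_1 = 311/52, M_2 = 17/208, M_3 = -983/104, M_4 = 359/208.
On [6, 7], s(t) = 8 + 359/416·(t - 6) - 983/208·(t - 6)² + 775/416·(t - 6)³.
With (t - 6) = 1/3: s(19/3) = 21991/2808.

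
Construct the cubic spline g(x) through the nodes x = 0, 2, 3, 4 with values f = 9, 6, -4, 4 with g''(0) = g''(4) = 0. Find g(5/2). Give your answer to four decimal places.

Let M_i = g''(x_i). Step sizes h_i = 2, 1, 1; slopes of the chords Δ_i = (y_(i+1) - y_i)/h_i = -3/2, -10, 8.
  2·M_0 + 6·M_1 + 1·M_2 = 6(Δ_1 - Δ_0) = -51
  1·M_1 + 4·M_2 + 1·M_3 = 6(Δ_2 - Δ_1) = 108
Natural end conditions: M_0 = M_3 = 0.
Solving: M_0 = 0, M_1 = -312/23, M_2 = 699/23, M_3 = 0.
On [2, 3], g(x) = 6 - 485/46·(x - 2) - 156/23·(x - 2)² + 337/46·(x - 2)³.
With (x - 2) = 1/2: g(5/2) = -19/368.

-0.0516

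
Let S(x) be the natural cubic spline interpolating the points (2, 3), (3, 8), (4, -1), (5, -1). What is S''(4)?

Put m_i = S'' at the i-th knot. Here h = (1, 1, 1) and Δ = (5, -9, 0), so the interior equations h_(i-1)·m_(i-1) + 2(h_(i-1)+h_i)·m_i + h_i·m_(i+1) = 6(Δ_i − Δ_(i-1)) read
  1·m_0 + 4·m_1 + 1·m_2 = 6(Δ_1 - Δ_0) = -84
  1·m_1 + 4·m_2 + 1·m_3 = 6(Δ_2 - Δ_1) = 54
Natural end conditions: m_0 = m_3 = 0.
Forward elimination and back-substitution give m_0 = 0, m_1 = -26, m_2 = 20, m_3 = 0.

20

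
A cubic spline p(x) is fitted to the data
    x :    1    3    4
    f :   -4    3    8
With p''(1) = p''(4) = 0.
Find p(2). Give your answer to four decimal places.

Put M_i = p'' at the i-th knot. Here h = (2, 1) and Δ = (7/2, 5), so the interior equations h_(i-1)·M_(i-1) + 2(h_(i-1)+h_i)·M_i + h_i·M_(i+1) = 6(Δ_i − Δ_(i-1)) read
  2·M_0 + 6·M_1 + 1·M_2 = 6(Δ_1 - Δ_0) = 9
Natural end conditions: M_0 = M_2 = 0.
Solving: M_0 = 0, M_1 = 3/2, M_2 = 0.
On [1, 3], p(x) = -4 + 3·(x - 1) + 0·(x - 1)² + 1/8·(x - 1)³.
With (x - 1) = 1: p(2) = -7/8.

-0.8750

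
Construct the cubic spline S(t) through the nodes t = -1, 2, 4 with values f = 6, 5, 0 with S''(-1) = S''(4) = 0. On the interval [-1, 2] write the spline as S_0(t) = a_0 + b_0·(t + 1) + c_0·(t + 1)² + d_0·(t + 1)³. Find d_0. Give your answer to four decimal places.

Let M_i = S''(x_i). Step sizes h_i = 3, 2; slopes of the chords Δ_i = (y_(i+1) - y_i)/h_i = -1/3, -5/2.
  3·M_0 + 10·M_1 + 2·M_2 = 6(Δ_1 - Δ_0) = -13
Natural end conditions: M_0 = M_2 = 0.
Solving: M_0 = 0, M_1 = -13/10, M_2 = 0.
On [-1, 2], with S_0(t) = a_0 + b_0·(t + 1) + c_0·(t + 1)² + d_0·(t + 1)³: c_0 = M_0/2 = 0, d_0 = (M_1 - M_0)/(6h_0) = -13/180, b_0 = Δ_0 - h_0(2M_0 + M_1)/6 = 19/60.

-0.0722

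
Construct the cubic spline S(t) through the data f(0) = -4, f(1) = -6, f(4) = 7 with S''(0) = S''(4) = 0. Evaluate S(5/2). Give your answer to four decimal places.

-2.1719

Put m_i = S'' at the i-th knot. Here h = (1, 3) and Δ = (-2, 13/3), so the interior equations h_(i-1)·m_(i-1) + 2(h_(i-1)+h_i)·m_i + h_i·m_(i+1) = 6(Δ_i − Δ_(i-1)) read
  1·m_0 + 8·m_1 + 3·m_2 = 6(Δ_1 - Δ_0) = 38
Natural end conditions: m_0 = m_2 = 0.
Solving the tridiagonal system: m_0 = 0, m_1 = 19/4, m_2 = 0.
On [1, 4], S(t) = -6 - 5/12·(t - 1) + 19/8·(t - 1)² - 19/72·(t - 1)³.
With (t - 1) = 3/2: S(5/2) = -139/64.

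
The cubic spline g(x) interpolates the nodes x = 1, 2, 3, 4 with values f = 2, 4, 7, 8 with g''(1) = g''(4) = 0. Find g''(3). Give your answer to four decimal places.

-3.6000

With M_i denoting the second derivative at x_i, h_i = 1, 1, 1, and Δ_i = (y_(i+1) − y_i)/h_i = 2, 3, 1:
  1·M_0 + 4·M_1 + 1·M_2 = 6(Δ_1 - Δ_0) = 6
  1·M_1 + 4·M_2 + 1·M_3 = 6(Δ_2 - Δ_1) = -12
Natural end conditions: M_0 = M_3 = 0.
Solving the tridiagonal system: M_0 = 0, M_1 = 12/5, M_2 = -18/5, M_3 = 0.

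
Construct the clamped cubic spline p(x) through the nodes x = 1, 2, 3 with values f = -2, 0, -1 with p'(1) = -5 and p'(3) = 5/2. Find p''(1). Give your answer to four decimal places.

29.2500

Let m_i = p''(x_i). Step sizes h_i = 1, 1; slopes of the chords Δ_i = (y_(i+1) - y_i)/h_i = 2, -1.
  1·m_0 + 4·m_1 + 1·m_2 = 6(Δ_1 - Δ_0) = -18
Clamped end conditions give two more equations: 2h_0·m_0 + h_0·m_1 = 6(Δ_0 - p'(1)) = 42 and h_1·m_1 + 2h_1·m_2 = 6(p'(3) - Δ_1) = 21.
Solving the tridiagonal system: m_0 = 117/4, m_1 = -33/2, m_2 = 75/4.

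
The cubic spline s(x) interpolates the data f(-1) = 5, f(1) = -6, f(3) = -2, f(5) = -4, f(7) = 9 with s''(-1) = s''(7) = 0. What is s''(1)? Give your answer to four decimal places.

Write M_i for s''(x_i). With h_i = 2, 2, 2, 2 and divided differences Δ_i = -11/2, 2, -1, 13/2, the continuity of s' gives the tridiagonal system
  2·M_0 + 8·M_1 + 2·M_2 = 6(Δ_1 - Δ_0) = 45
  2·M_1 + 8·M_2 + 2·M_3 = 6(Δ_2 - Δ_1) = -18
  2·M_2 + 8·M_3 + 2·M_4 = 6(Δ_3 - Δ_2) = 45
Natural end conditions: M_0 = M_4 = 0.
Solving the tridiagonal system: M_0 = 0, M_1 = 99/14, M_2 = -81/14, M_3 = 99/14, M_4 = 0.

7.0714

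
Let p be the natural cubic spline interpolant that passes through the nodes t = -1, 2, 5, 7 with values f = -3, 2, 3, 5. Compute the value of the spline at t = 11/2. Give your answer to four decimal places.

3.3581

Let m_i = p''(x_i). Step sizes h_i = 3, 3, 2; slopes of the chords Δ_i = (y_(i+1) - y_i)/h_i = 5/3, 1/3, 1.
  3·m_0 + 12·m_1 + 3·m_2 = 6(Δ_1 - Δ_0) = -8
  3·m_1 + 10·m_2 + 2·m_3 = 6(Δ_2 - Δ_1) = 4
Natural end conditions: m_0 = m_3 = 0.
Solving: m_0 = 0, m_1 = -92/111, m_2 = 24/37, m_3 = 0.
On [5, 7], p(t) = 3 + 21/37·(t - 5) + 12/37·(t - 5)² - 2/37·(t - 5)³.
With (t - 5) = 1/2: p(11/2) = 497/148.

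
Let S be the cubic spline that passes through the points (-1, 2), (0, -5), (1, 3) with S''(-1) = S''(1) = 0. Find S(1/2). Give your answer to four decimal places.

-2.4063

With σ_i denoting the second derivative at x_i, h_i = 1, 1, and Δ_i = (y_(i+1) − y_i)/h_i = -7, 8:
  1·σ_0 + 4·σ_1 + 1·σ_2 = 6(Δ_1 - Δ_0) = 90
Natural end conditions: σ_0 = σ_2 = 0.
Hence σ_0 = 0, σ_1 = 45/2, σ_2 = 0.
On [0, 1], S(x) = -5 + 1/2·x + 45/4·x² - 15/4·x³.
With x = 1/2: S(1/2) = -77/32.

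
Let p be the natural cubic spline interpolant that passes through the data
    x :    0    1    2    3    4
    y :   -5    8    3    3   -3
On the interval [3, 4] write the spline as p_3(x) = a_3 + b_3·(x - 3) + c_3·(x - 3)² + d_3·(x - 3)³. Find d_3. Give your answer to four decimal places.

Put σ_i = p'' at the i-th knot. Here h = (1, 1, 1, 1) and Δ = (13, -5, 0, -6), so the interior equations h_(i-1)·σ_(i-1) + 2(h_(i-1)+h_i)·σ_i + h_i·σ_(i+1) = 6(Δ_i − Δ_(i-1)) read
  1·σ_0 + 4·σ_1 + 1·σ_2 = 6(Δ_1 - Δ_0) = -108
  1·σ_1 + 4·σ_2 + 1·σ_3 = 6(Δ_2 - Δ_1) = 30
  1·σ_2 + 4·σ_3 + 1·σ_4 = 6(Δ_3 - Δ_2) = -36
Natural end conditions: σ_0 = σ_4 = 0.
Solving the tridiagonal system: σ_0 = 0, σ_1 = -222/7, σ_2 = 132/7, σ_3 = -96/7, σ_4 = 0.
On [3, 4], with p_3(x) = a_3 + b_3·(x - 3) + c_3·(x - 3)² + d_3·(x - 3)³: c_3 = σ_3/2 = -48/7, d_3 = (σ_4 - σ_3)/(6h_3) = 16/7, b_3 = Δ_3 - h_3(2σ_3 + σ_4)/6 = -10/7.

2.2857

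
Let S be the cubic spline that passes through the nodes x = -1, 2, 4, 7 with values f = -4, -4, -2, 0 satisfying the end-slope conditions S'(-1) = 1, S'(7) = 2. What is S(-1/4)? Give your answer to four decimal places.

-3.6446

Put M_i = S'' at the i-th knot. Here h = (3, 2, 3) and Δ = (0, 1, 2/3), so the interior equations h_(i-1)·M_(i-1) + 2(h_(i-1)+h_i)·M_i + h_i·M_(i+1) = 6(Δ_i − Δ_(i-1)) read
  3·M_0 + 10·M_1 + 2·M_2 = 6(Δ_1 - Δ_0) = 6
  2·M_1 + 10·M_2 + 3·M_3 = 6(Δ_2 - Δ_1) = -2
Clamped end conditions give two more equations: 2h_0·M_0 + h_0·M_1 = 6(Δ_0 - S'(-1)) = -6 and h_2·M_2 + 2h_2·M_3 = 6(S'(7) - Δ_2) = 8.
Hence M_0 = -150/91, M_1 = 118/91, M_2 = -92/91, M_3 = 502/273.
On [-1, 2], S(x) = -4 + 1·(x + 1) - 75/91·(x + 1)² + 134/819·(x + 1)³.
With (x + 1) = 3/4: S(-1/4) = -10613/2912.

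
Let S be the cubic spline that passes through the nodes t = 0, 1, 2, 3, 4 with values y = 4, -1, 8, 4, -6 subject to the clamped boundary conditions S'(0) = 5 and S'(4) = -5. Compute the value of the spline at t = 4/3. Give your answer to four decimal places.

Let m_i = S''(x_i). Step sizes h_i = 1, 1, 1, 1; slopes of the chords Δ_i = (y_(i+1) - y_i)/h_i = -5, 9, -4, -10.
  1·m_0 + 4·m_1 + 1·m_2 = 6(Δ_1 - Δ_0) = 84
  1·m_1 + 4·m_2 + 1·m_3 = 6(Δ_2 - Δ_1) = -78
  1·m_2 + 4·m_3 + 1·m_4 = 6(Δ_3 - Δ_2) = -36
Clamped end conditions give two more equations: 2h_0·m_0 + h_0·m_1 = 6(Δ_0 - S'(0)) = -60 and h_3·m_3 + 2h_3·m_4 = 6(S'(4) - Δ_3) = 30.
Hence m_0 = -352/7, m_1 = 284/7, m_2 = -28, m_3 = -46/7, m_4 = 128/7.
On [1, 2], S(t) = -1 + 1/7·(t - 1) + 142/7·(t - 1)² - 80/7·(t - 1)³.
With (t - 1) = 1/3: S(4/3) = 166/189.

0.8783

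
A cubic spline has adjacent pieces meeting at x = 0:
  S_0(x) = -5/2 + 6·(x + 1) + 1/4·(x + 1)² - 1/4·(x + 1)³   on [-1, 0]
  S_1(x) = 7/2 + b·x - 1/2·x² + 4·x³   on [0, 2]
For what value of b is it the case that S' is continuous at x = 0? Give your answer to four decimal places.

S_0'(x) = 6 + 1/2·(x + 1) - 3/4·(x + 1)², so S_0'(0) = 23/4. On the right, S_1'(0) = b, so b = 23/4.

5.7500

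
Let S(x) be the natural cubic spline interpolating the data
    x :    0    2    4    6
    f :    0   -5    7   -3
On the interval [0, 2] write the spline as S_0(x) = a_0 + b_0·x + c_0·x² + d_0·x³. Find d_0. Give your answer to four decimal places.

0.7500

Write M_i for S''(x_i). With h_i = 2, 2, 2 and divided differences Δ_i = -5/2, 6, -5, the continuity of S' gives the tridiagonal system
  2·M_0 + 8·M_1 + 2·M_2 = 6(Δ_1 - Δ_0) = 51
  2·M_1 + 8·M_2 + 2·M_3 = 6(Δ_2 - Δ_1) = -66
Natural end conditions: M_0 = M_3 = 0.
Solving the tridiagonal system: M_0 = 0, M_1 = 9, M_2 = -21/2, M_3 = 0.
On [0, 2], with S_0(x) = a_0 + b_0·x + c_0·x² + d_0·x³: c_0 = M_0/2 = 0, d_0 = (M_1 - M_0)/(6h_0) = 3/4, b_0 = Δ_0 - h_0(2M_0 + M_1)/6 = -11/2.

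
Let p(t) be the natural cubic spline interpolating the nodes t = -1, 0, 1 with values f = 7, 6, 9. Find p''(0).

6

Let M_i = p''(x_i). Step sizes h_i = 1, 1; slopes of the chords Δ_i = (y_(i+1) - y_i)/h_i = -1, 3.
  1·M_0 + 4·M_1 + 1·M_2 = 6(Δ_1 - Δ_0) = 24
Natural end conditions: M_0 = M_2 = 0.
Hence M_0 = 0, M_1 = 6, M_2 = 0.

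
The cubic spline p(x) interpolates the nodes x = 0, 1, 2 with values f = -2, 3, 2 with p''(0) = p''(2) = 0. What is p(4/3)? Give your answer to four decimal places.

With M_i denoting the second derivative at x_i, h_i = 1, 1, and Δ_i = (y_(i+1) − y_i)/h_i = 5, -1:
  1·M_0 + 4·M_1 + 1·M_2 = 6(Δ_1 - Δ_0) = -36
Natural end conditions: M_0 = M_2 = 0.
Forward elimination and back-substitution give M_0 = 0, M_1 = -9, M_2 = 0.
On [1, 2], p(x) = 3 + 2·(x - 1) - 9/2·(x - 1)² + 3/2·(x - 1)³.
With (x - 1) = 1/3: p(4/3) = 29/9.

3.2222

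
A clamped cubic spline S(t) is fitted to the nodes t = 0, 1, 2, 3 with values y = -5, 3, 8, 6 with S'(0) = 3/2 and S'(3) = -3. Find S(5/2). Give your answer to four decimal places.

With M_i denoting the second derivative at x_i, h_i = 1, 1, 1, and Δ_i = (y_(i+1) − y_i)/h_i = 8, 5, -2:
  1·M_0 + 4·M_1 + 1·M_2 = 6(Δ_1 - Δ_0) = -18
  1·M_1 + 4·M_2 + 1·M_3 = 6(Δ_2 - Δ_1) = -42
Clamped end conditions give two more equations: 2h_0·M_0 + h_0·M_1 = 6(Δ_0 - S'(0)) = 39 and h_2·M_2 + 2h_2·M_3 = 6(S'(3) - Δ_2) = -6.
Solving: M_0 = 118/5, M_1 = -41/5, M_2 = -44/5, M_3 = 7/5.
On [2, 3], S(t) = 8 + 7/10·(t - 2) - 22/5·(t - 2)² + 17/10·(t - 2)³.
With (t - 2) = 1/2: S(5/2) = 597/80.

7.4625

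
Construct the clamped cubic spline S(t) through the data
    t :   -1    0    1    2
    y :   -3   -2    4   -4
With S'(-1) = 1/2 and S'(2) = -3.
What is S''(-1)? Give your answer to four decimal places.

Put M_i = S'' at the i-th knot. Here h = (1, 1, 1) and Δ = (1, 6, -8), so the interior equations h_(i-1)·M_(i-1) + 2(h_(i-1)+h_i)·M_i + h_i·M_(i+1) = 6(Δ_i − Δ_(i-1)) read
  1·M_0 + 4·M_1 + 1·M_2 = 6(Δ_1 - Δ_0) = 30
  1·M_1 + 4·M_2 + 1·M_3 = 6(Δ_2 - Δ_1) = -84
Clamped end conditions give two more equations: 2h_0·M_0 + h_0·M_1 = 6(Δ_0 - S'(-1)) = 3 and h_2·M_2 + 2h_2·M_3 = 6(S'(2) - Δ_2) = 30.
Hence M_0 = -22/3, M_1 = 53/3, M_2 = -100/3, M_3 = 95/3.

-7.3333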